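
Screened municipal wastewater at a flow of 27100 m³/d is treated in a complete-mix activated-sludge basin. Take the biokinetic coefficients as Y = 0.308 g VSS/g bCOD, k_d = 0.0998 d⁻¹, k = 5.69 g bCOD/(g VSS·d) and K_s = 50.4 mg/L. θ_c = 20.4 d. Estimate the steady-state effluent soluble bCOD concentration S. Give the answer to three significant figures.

For a completely mixed reactor with recycle the Lawrence–McCarty relation gives S = K_s·(1 + k_d·θ_c) / [θ_c·(Y·k − k_d) − 1] = 50.4 × (1 + 0.0998 × 20.4) / [20.4 × (0.308 × 5.69 − 0.0998) − 1] = 153.0 / 32.72 = 4.677 mg/L.

S ≈ 4.68 mg/L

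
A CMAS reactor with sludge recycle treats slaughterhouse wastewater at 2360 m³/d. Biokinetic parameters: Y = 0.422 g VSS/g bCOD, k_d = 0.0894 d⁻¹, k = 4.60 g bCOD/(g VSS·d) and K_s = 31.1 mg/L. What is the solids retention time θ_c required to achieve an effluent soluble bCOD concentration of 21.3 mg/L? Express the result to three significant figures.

θ_c ≈ 1.43 d

Specific growth rate at S = 21.3 mg/L: μ = YkS/(K_s+S) = 0.422·4.60·21.3/(31.1+21.3) = 0.7891 d⁻¹.
Then 1/θ_c = μ − k_d = 0.7891 − 0.0894 = 0.6997 d⁻¹, giving θ_c = 1.429 d.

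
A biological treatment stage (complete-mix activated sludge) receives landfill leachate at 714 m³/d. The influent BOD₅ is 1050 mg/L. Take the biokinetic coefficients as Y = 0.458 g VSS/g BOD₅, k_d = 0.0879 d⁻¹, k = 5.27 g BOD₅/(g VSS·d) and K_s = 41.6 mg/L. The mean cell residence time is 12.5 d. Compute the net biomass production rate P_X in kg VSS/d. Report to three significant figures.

For a completely mixed reactor with recycle the Lawrence–McCarty relation gives S = K_s·(1 + k_d·θ_c) / [θ_c·(Y·k − k_d) − 1] = 41.6 × (1 + 0.0879 × 12.5) / [12.5 × (0.458 × 5.27 − 0.0879) − 1] = 87.31 / 28.07 = 3.110 mg/L.
Correct the yield for decay: Y_obs = Y/(1 + k_d θ_c) = 0.458 / (1 + 0.0879 × 12.5) = 0.458 / 2.099 = 0.2182.
Mass of BOD₅ removed per day: Q(S₀ − S) = 714 × 1047 g/m³ = 747.5 kg/d.
Biomass produced: P_X = Y_obs·Q·ΔS = 0.2182 × 747.5 ≈ 163.1 kg VSS/d.

P_X ≈ 163 kg VSS/d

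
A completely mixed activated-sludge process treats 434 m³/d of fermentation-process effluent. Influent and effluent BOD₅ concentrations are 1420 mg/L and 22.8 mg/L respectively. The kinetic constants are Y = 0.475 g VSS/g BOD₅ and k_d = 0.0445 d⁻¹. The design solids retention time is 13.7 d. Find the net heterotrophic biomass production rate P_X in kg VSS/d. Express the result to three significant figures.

P_X ≈ 179 kg VSS/d

Observed yield with endogenous decay: Y_obs = Y / (1 + k_d·θ_c) = 0.475 / (1 + 0.0445 × 13.7) = 0.475 / 1.610 = 0.2951 g VSS/g BOD₅.
ΔS = 1420 − 22.8 = 1397 mg/L, so the substrate removal rate is 434 × 1397/1000 = 606.4 kg BOD₅/d.
Biomass produced: P_X = Y_obs·Q·ΔS = 0.2951 × 606.4 ≈ 178.9 kg VSS/d.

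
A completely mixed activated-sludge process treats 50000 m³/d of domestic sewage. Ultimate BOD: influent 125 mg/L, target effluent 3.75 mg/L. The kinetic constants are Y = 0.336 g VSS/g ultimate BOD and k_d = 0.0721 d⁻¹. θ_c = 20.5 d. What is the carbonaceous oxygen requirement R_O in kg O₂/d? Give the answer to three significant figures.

R_O ≈ 4900 kg O₂/d

Y_obs = Y / (1 + k_d θ_c) = 0.336 / (1 + 0.0721 × 20.5) = 0.336 / 2.478 = 0.1356.
Q·(S₀ − S) = 50000 × (125 − 3.75) × 10⁻³ = 6062 kg/d removed.
Biomass synthesised: P_X = Y_obs × 6062 = 822.0 kg VSS/d.
Carbonaceous O₂ demand = substrate oxidised − cell-mass equivalent = 6062 − 1.42 × 822.0 = 4895 kg O₂/d.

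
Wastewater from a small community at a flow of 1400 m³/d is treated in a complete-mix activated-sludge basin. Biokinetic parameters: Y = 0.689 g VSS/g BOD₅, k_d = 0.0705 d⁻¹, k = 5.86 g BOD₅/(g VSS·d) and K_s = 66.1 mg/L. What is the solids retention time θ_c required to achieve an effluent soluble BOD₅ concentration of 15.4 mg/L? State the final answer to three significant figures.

θ_c ≈ 1.44 d

Specific growth rate at S = 15.4 mg/L: μ = YkS/(K_s+S) = 0.689·5.86·15.4/(66.1+15.4) = 0.7629 d⁻¹.
Then 1/θ_c = μ − k_d = 0.7629 − 0.0705 = 0.6924 d⁻¹, giving θ_c = 1.444 d.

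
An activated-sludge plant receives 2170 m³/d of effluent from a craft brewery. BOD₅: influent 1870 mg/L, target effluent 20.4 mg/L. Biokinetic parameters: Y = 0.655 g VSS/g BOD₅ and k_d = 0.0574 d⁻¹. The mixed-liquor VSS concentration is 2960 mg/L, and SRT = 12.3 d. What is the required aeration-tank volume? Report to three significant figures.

Rearranging the biomass balance for a CMAS with decay, V = Y·Q·ΔS·θ_c / [X·(1+k_d θ_c)] = 0.655 × 2170 × (1870 − 20.4) × 12.3 / [2960 × (1 + 0.0574 × 12.3)] = 3.23×10^7 / 5050 = 6403 m³.

V ≈ 6400 m³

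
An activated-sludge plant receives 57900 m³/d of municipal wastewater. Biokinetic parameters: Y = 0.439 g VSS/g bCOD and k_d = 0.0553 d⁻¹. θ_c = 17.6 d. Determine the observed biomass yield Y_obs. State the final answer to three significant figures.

Correct the yield for decay: Y_obs = Y/(1 + k_d θ_c) = 0.439 / (1 + 0.0553 × 17.6) = 0.439 / 1.973 = 0.2225.

Y_obs ≈ 0.222 g VSS/g bCOD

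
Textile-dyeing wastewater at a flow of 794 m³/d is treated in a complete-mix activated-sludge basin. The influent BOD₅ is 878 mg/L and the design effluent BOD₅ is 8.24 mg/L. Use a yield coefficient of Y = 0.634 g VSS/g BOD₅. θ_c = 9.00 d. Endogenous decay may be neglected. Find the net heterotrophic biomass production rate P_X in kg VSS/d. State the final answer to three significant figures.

Since k_d ≈ 0, Y_obs = Y = 0.634 g VSS/g BOD₅.
ΔS = 878 − 8.24 = 869.8 mg/L, so the substrate removal rate is 794 × 869.8/1000 = 690.6 kg BOD₅/d.
Net biomass production P_X = Y_obs × Q·(S₀ − S) = 0.6340 × 690.6 = 437.8 kg VSS/d.

P_X ≈ 438 kg VSS/d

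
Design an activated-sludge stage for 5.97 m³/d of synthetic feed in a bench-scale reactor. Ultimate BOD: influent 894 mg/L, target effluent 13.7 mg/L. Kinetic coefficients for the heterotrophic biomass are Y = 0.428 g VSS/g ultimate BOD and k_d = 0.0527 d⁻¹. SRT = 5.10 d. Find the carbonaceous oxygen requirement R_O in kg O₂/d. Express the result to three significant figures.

Y_obs = Y / (1 + k_d θ_c) = 0.428 / (1 + 0.0527 × 5.10) = 0.428 / 1.269 = 0.3373.
Substrate removed = Q·(S₀ − S) = 5.97 m³/d × (894 − 13.7) g/m³ = 5.26×10^3 g/d = 5.255 kg/d.
Net sludge production P_X = 0.3373 × 5.255 = 1.773 kg VSS/d.
R_O = Q·(S₀ − S) − 1.42·P_X = 5.255 − 1.42 × 1.773 = 2.738 kg O₂/d.

R_O ≈ 2.74 kg O₂/d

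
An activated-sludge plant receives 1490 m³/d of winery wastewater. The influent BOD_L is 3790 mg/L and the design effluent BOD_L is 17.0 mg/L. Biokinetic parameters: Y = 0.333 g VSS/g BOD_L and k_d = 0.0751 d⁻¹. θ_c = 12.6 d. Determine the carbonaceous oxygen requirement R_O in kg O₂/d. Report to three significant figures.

Correct the yield for decay: Y_obs = Y/(1 + k_d θ_c) = 0.333 / (1 + 0.0751 × 12.6) = 0.333 / 1.946 = 0.1711.
Mass of BOD_L removed per day: Q(S₀ − S) = 1490 × 3773 g/m³ = 5622 kg/d.
Net sludge production P_X = 0.1711 × 5622 = 961.9 kg VSS/d.
R_O = Q·(S₀ − S) − 1.42·P_X = 5622 − 1.42 × 961.9 = 4256 kg O₂/d.

R_O ≈ 4260 kg O₂/d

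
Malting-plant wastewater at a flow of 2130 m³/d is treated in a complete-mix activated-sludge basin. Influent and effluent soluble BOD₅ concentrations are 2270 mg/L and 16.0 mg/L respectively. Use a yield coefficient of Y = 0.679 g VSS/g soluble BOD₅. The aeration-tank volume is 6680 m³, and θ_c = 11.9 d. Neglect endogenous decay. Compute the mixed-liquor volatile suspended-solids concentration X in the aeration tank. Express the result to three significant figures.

From V·X = Y·Q·(S₀ − S)·θ_c (decay neglected): X = 0.679 × 2130 × (2270 − 16.0) × 11.9 / 6680 = 5807 mg/L.

X ≈ 5810 mg/L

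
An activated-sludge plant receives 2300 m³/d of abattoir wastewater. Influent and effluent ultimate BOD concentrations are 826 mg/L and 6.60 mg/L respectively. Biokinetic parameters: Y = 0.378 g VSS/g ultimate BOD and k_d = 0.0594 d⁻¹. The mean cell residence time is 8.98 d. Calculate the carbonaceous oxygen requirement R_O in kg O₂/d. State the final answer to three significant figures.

R_O ≈ 1220 kg O₂/d

The observed yield is Y_obs = Y/(1 + k_d·θ_c) = 0.378 / (1 + 0.0594 × 8.98) = 0.378 / 1.533 = 0.2465 g VSS per g ultimate BOD removed.
Mass of ultimate BOD removed per day: Q(S₀ − S) = 2300 × 819.4 g/m³ = 1885 kg/d.
Biomass synthesised: P_X = Y_obs × 1885 = 464.6 kg VSS/d.
R_O = Q·(S₀ − S) − 1.42·P_X = 1885 − 1.42 × 464.6 = 1225 kg O₂/d.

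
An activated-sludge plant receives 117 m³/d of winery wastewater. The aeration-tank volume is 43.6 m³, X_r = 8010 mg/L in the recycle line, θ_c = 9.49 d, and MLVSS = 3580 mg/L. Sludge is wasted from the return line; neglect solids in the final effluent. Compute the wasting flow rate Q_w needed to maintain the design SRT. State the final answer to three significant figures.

Wasting from the return line (neglecting effluent solids): Q_w = V·X / (θ_c·X_r) = 43.60 × 3580 / (9.49 × 8010) = 2.053 m³/d.

Q_w ≈ 2.05 m³/d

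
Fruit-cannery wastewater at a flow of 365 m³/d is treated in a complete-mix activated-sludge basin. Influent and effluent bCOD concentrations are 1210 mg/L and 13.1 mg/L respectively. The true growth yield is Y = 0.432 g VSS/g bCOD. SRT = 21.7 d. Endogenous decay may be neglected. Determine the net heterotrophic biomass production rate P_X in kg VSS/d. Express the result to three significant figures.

Since k_d ≈ 0, Y_obs = Y = 0.432 g VSS/g bCOD.
Substrate removed = Q·(S₀ − S) = 365 m³/d × (1210 − 13.1) g/m³ = 4.37×10^5 g/d = 436.9 kg/d.
Net biomass production P_X = Y_obs × Q·(S₀ − S) = 0.4320 × 436.9 = 188.7 kg VSS/d.

P_X ≈ 189 kg VSS/d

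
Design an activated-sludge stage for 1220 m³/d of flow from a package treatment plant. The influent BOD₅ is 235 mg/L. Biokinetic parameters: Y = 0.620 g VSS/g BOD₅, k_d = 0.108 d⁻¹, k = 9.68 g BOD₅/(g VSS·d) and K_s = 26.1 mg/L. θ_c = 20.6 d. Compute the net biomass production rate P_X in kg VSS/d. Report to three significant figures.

P_X ≈ 55.0 kg VSS/d

For a completely mixed reactor with recycle the Lawrence–McCarty relation gives S = K_s·(1 + k_d·θ_c) / [θ_c·(Y·k − k_d) − 1] = 26.1 × (1 + 0.108 × 20.6) / [20.6 × (0.620 × 9.68 − 0.108) − 1] = 84.17 / 120.4 = 0.6990 mg/L.
The observed yield is Y_obs = Y/(1 + k_d·θ_c) = 0.620 / (1 + 0.108 × 20.6) = 0.620 / 3.225 = 0.1923 g VSS per g BOD₅ removed.
Mass of BOD₅ removed per day: Q(S₀ − S) = 1220 × 234.3 g/m³ = 285.8 kg/d.
Net biomass production P_X = Y_obs × Q·(S₀ − S) = 0.1923 × 285.8 = 54.96 kg VSS/d.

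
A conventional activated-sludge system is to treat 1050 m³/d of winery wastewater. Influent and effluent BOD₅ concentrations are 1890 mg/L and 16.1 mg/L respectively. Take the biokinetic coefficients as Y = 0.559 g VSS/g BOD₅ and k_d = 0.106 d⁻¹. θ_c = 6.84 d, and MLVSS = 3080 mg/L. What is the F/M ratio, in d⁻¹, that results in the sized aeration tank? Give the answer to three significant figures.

F/M ≈ 0.455 d⁻¹

From the SRT design equation V = Y Q (S₀−S) θ_c / [X (1 + k_d θ_c)] = 0.559 × 1050 × (1890 − 16.1) × 6.84 / [3080 × (1 + 0.106 × 6.84)] = 7.52×10^6 / 5313 = 1416 m³.
Food-to-microorganism ratio F/M = Q S₀ / (V X) = 1050 × 1890 / (1416 × 3080) = 0.4550 d⁻¹.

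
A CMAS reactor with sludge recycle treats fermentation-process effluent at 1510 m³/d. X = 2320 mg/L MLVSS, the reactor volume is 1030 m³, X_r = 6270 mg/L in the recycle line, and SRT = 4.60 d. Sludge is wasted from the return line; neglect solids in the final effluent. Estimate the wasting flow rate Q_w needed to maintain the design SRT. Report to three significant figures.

Q_w ≈ 82.9 m³/d

Wasting from the return line (neglecting effluent solids): Q_w = V·X / (θ_c·X_r) = 1030 × 2320 / (4.60 × 6270) = 82.85 m³/d.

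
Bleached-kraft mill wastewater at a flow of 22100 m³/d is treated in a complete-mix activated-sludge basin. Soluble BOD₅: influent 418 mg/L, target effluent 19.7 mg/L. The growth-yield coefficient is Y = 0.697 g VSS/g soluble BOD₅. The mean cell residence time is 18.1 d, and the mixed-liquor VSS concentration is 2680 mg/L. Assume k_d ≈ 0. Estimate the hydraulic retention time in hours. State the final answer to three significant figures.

τ ≈ 45.0 h

Biomass mass balance (decay neglected): V·X = Y·Q·(S₀ − S)·θ_c, so V = 0.697 × 22100 × (418 − 19.7) × 18.1 / 2680 = 41436 m³.
HRT = V/Q = 41436 m³ / 22100 m³·d⁻¹ = 1.875 d × 24 = 45.00 h.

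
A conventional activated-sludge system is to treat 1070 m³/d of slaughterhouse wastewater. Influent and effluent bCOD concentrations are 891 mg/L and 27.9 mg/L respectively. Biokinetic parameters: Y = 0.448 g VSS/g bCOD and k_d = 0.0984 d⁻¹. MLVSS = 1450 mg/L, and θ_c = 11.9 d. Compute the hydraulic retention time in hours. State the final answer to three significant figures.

Rearranging the biomass balance for a CMAS with decay, V = Y·Q·ΔS·θ_c / [X·(1+k_d θ_c)] = 0.448 × 1070 × (891 − 27.9) × 11.9 / [1450 × (1 + 0.0984 × 11.9)] = 4.92×10^6 / 3148 = 1564 m³.
Hydraulic retention time τ = V/Q = 1564 / 1070 = 1.462 d = 35.08 h.

τ ≈ 35.1 h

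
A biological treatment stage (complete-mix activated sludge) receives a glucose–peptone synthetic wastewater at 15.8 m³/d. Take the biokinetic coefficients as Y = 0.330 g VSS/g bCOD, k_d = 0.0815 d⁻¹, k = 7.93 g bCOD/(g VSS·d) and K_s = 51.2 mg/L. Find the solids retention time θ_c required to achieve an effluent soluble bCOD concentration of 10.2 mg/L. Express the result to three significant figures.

θ_c ≈ 2.83 d

Specific growth rate at S = 10.2 mg/L: μ = YkS/(K_s+S) = 0.330·7.93·10.2/(51.2+10.2) = 0.4347 d⁻¹.
1/θ_c = 0.4347 − 0.0815 = 0.3532 d⁻¹, so θ_c = 2.831 d.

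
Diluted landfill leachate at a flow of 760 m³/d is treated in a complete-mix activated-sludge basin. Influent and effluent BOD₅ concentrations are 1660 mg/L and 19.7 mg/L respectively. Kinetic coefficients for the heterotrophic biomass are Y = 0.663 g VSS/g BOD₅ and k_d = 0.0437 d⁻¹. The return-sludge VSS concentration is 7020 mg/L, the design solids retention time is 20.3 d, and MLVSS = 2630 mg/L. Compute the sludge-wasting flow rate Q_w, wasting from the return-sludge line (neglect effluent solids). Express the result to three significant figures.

Rearranging the biomass balance for a CMAS with decay, V = Y·Q·ΔS·θ_c / [X·(1+k_d θ_c)] = 0.663 × 760 × (1660 − 19.7) × 20.3 / [2630 × (1 + 0.0437 × 20.3)] = 1.68×10^7 / 4963 = 3381 m³.
Q_w = (V·X)/(θ_c X_r) = 3381 × 2630 / (20.3 × 7020) = 62.39 m³/d.

Q_w ≈ 62.4 m³/d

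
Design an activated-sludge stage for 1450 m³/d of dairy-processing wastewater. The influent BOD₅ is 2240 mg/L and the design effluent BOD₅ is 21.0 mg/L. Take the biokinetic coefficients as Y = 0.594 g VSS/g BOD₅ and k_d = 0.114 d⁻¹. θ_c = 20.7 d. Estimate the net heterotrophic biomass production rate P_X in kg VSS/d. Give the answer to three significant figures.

P_X ≈ 569 kg VSS/d

Correct the yield for decay: Y_obs = Y/(1 + k_d θ_c) = 0.594 / (1 + 0.114 × 20.7) = 0.594 / 3.360 = 0.1768.
Substrate removed = Q·(S₀ − S) = 1450 m³/d × (2240 − 21.0) g/m³ = 3.22×10^6 g/d = 3218 kg/d.
Biomass produced: P_X = Y_obs·Q·ΔS = 0.1768 × 3218 ≈ 568.9 kg VSS/d.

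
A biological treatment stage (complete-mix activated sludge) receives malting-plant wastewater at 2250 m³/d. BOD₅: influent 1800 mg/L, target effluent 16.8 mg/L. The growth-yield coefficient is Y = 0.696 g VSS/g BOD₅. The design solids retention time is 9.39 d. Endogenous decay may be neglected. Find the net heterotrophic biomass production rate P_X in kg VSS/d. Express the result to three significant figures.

With endogenous decay neglected, the observed yield equals the true yield: Y_obs = Y = 0.696 g VSS/g BOD₅.
Substrate removed = Q·(S₀ − S) = 2250 m³/d × (1800 − 16.8) g/m³ = 4.01×10^6 g/d = 4012 kg/d.
P_X = Y_obs · Q(S₀ − S) = 0.6960 × 4012 = 2792 kg VSS/d.

P_X ≈ 2790 kg VSS/d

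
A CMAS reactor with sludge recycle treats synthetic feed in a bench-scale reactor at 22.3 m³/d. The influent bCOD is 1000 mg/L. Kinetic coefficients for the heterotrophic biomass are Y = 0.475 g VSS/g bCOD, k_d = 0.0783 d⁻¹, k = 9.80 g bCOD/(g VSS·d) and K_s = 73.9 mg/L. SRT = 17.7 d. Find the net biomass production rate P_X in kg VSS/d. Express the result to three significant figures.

For a completely mixed reactor with recycle the Lawrence–McCarty relation gives S = K_s·(1 + k_d·θ_c) / [θ_c·(Y·k − k_d) − 1] = 73.9 × (1 + 0.0783 × 17.7) / [17.7 × (0.475 × 9.80 − 0.0783) − 1] = 176.3 / 80.01 = 2.204 mg/L.
Correct the yield for decay: Y_obs = Y/(1 + k_d θ_c) = 0.475 / (1 + 0.0783 × 17.7) = 0.475 / 2.386 = 0.1991.
Q·(S₀ − S) = 22.3 × (1000 − 2.20) × 10⁻³ = 22.25 kg/d removed.
So the net sludge growth is P_X = 0.1991 × 22.25 = 4.430 kg VSS/d.

P_X ≈ 4.43 kg VSS/d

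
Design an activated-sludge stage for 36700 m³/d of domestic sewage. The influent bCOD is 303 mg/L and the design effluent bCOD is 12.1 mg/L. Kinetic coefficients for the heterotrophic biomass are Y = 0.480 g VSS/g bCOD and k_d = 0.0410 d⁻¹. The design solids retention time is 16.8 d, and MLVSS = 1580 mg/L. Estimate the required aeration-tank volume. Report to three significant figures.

V ≈ 32300 m³

Steady-state biomass mass balance: V·X·(1 + k_d·θ_c) = Y·Q·(S₀ − S)·θ_c, so V = 0.480 × 36700 × (303 − 12.1) × 16.8 / [1580 × (1 + 0.0410 × 16.8)] = 8.61×10^7 / 2668 = 32265 m³.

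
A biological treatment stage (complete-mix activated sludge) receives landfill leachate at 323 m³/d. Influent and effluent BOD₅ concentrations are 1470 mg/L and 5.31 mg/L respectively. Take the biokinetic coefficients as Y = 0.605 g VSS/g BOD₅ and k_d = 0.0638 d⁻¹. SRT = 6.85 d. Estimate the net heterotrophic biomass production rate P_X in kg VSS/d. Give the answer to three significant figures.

P_X ≈ 199 kg VSS/d

Observed yield with endogenous decay: Y_obs = Y / (1 + k_d·θ_c) = 0.605 / (1 + 0.0638 × 6.85) = 0.605 / 1.437 = 0.4210 g VSS/g BOD₅.
Substrate removed = Q·(S₀ − S) = 323 m³/d × (1470 − 5.31) g/m³ = 4.73×10^5 g/d = 473.1 kg/d.
Net biomass production P_X = Y_obs × Q·(S₀ − S) = 0.4210 × 473.1 = 199.2 kg VSS/d.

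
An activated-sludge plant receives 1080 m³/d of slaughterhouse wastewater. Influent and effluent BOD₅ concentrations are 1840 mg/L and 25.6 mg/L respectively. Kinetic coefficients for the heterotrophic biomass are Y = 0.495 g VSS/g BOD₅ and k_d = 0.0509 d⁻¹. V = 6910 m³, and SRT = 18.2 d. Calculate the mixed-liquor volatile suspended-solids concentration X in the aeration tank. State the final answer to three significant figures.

X = Y·Q·ΔS·θ_c / [V·(1 + k_d θ_c)] = 0.495 × 1080 × (1840 − 25.6) × 18.2 / [6910 × (1 + 0.0509 × 18.2)] = 1326 mg/L.

X ≈ 1330 mg/L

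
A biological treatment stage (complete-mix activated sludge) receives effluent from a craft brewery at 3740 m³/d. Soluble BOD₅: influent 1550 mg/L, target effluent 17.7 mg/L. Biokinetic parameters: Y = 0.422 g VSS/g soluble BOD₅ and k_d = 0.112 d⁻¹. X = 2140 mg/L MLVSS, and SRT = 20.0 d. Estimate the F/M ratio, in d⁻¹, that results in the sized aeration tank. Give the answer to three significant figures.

F/M ≈ 0.388 d⁻¹

Rearranging the biomass balance for a CMAS with decay, V = Y·Q·ΔS·θ_c / [X·(1+k_d θ_c)] = 0.422 × 3740 × (1550 − 17.7) × 20.0 / [2140 × (1 + 0.112 × 20.0)] = 4.84×10^7 / 6934 = 6976 m³.
F/M = Q·S₀ / (V·X) = 3740 × 1550 / (6976 × 2140) = 0.3883 g soluble BOD₅·(g VSS·d)⁻¹.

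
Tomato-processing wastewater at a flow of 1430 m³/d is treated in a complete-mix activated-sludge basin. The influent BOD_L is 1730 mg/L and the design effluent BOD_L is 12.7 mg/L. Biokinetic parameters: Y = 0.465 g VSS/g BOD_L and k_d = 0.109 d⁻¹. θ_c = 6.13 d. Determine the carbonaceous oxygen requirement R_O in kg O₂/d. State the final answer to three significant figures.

R_O ≈ 1480 kg O₂/d

Y_obs = Y / (1 + k_d θ_c) = 0.465 / (1 + 0.109 × 6.13) = 0.465 / 1.668 = 0.2787.
ΔS = 1730 − 12.7 = 1717 mg/L, so the substrate removal rate is 1430 × 1717/1000 = 2456 kg BOD_L/d.
P_X = Y_obs·Q·(S₀ − S) = 0.2787 × 2456 = 684.5 kg VSS/d.
Carbonaceous O₂ demand = substrate oxidised − cell-mass equivalent = 2456 − 1.42 × 684.5 = 1484 kg O₂/d.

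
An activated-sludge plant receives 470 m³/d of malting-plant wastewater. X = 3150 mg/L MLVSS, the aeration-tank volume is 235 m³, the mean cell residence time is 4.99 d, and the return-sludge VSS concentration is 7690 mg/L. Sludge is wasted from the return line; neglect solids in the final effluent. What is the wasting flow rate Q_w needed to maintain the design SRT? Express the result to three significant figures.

Q_w ≈ 19.3 m³/d

Q_w = (V·X)/(θ_c X_r) = 235.0 × 3150 / (4.99 × 7690) = 19.29 m³/d.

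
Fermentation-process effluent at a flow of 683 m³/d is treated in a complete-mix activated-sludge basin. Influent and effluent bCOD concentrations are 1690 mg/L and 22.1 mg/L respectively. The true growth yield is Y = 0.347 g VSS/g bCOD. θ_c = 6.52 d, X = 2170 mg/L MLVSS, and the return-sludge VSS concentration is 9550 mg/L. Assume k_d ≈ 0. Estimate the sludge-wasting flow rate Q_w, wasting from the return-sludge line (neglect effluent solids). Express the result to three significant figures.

Q_w ≈ 41.4 m³/d

V·X = Y·Q·ΔS·θ_c gives V = 0.347 × 683 × (1690 − 22.1) × 6.52 / 2170 = 1188 m³.
θ_c = V·X/(Q_w·X_r) when wasting from the recycle, so Q_w = V·X/(θ_c·X_r) = 1188 × 2170 / (6.52 × 9550) = 41.39 m³/d.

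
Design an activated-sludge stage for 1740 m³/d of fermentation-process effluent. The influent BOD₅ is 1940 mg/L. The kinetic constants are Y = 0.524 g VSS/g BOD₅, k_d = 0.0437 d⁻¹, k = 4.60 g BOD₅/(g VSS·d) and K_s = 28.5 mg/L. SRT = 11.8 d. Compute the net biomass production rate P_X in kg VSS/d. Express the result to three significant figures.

P_X ≈ 1170 kg VSS/d

Effluent substrate depends only on kinetics and SRT: S = K_s(1 + k_d θ_c) / [θ_c(Yk − k_d) − 1] = 28.5 × (1 + 0.0437 × 11.8) / [11.8 × (0.524 × 4.60 − 0.0437) − 1] = 43.20 / 26.93 = 1.604 mg/L.
The observed yield is Y_obs = Y/(1 + k_d·θ_c) = 0.524 / (1 + 0.0437 × 11.8) = 0.524 / 1.516 = 0.3457 g VSS per g BOD₅ removed.
ΔS = 1940 − 1.60 = 1938 mg/L, so the substrate removal rate is 1740 × 1938/1000 = 3373 kg BOD₅/d.
Biomass produced: P_X = Y_obs·Q·ΔS = 0.3457 × 3373 ≈ 1166 kg VSS/d.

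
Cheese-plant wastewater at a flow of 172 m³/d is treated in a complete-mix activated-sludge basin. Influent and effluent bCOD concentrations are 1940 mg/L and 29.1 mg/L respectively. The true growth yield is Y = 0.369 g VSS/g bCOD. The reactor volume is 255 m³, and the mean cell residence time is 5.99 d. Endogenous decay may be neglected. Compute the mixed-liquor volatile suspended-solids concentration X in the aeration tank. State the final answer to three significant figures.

X ≈ 2850 mg/L

Without decay, X = Y Q (S₀−S) θ_c / V = 0.369 × 172 × (1940 − 29.1) × 5.99 / 255 = 2849 mg/L.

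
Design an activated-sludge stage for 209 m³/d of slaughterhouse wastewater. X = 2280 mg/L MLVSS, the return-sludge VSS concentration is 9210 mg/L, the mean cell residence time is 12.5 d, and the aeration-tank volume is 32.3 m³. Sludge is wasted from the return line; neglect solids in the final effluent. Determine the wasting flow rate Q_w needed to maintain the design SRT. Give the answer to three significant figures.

Q_w ≈ 0.640 m³/d

θ_c = V·X/(Q_w·X_r) when wasting from the recycle, so Q_w = V·X/(θ_c·X_r) = 32.30 × 2280 / (12.5 × 9210) = 0.6397 m³/d.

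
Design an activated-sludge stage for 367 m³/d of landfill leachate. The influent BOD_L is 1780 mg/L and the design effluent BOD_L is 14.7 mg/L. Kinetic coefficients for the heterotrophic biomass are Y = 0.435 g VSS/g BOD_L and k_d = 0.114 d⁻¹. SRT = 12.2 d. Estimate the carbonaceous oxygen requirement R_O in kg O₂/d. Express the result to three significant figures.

Observed yield with endogenous decay: Y_obs = Y / (1 + k_d·θ_c) = 0.435 / (1 + 0.114 × 12.2) = 0.435 / 2.391 = 0.1819 g VSS/g BOD_L.
Mass of BOD_L removed per day: Q(S₀ − S) = 367 × 1765 g/m³ = 647.9 kg/d.
P_X = Y_obs·Q·(S₀ − S) = 0.1819 × 647.9 = 117.9 kg VSS/d.
R_O = Q·(S₀ − S) − 1.42·P_X = 647.9 − 1.42 × 117.9 = 480.5 kg O₂/d.

R_O ≈ 480 kg O₂/d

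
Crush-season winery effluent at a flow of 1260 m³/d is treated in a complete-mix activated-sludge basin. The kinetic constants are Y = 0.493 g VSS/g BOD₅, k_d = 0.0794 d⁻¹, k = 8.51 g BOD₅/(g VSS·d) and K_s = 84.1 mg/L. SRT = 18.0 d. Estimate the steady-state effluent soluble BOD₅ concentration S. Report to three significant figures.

S ≈ 2.80 mg/L

For a completely mixed reactor with recycle the Lawrence–McCarty relation gives S = K_s·(1 + k_d·θ_c) / [θ_c·(Y·k − k_d) − 1] = 84.1 × (1 + 0.0794 × 18.0) / [18.0 × (0.493 × 8.51 − 0.0794) − 1] = 204.3 / 73.09 = 2.795 mg/L.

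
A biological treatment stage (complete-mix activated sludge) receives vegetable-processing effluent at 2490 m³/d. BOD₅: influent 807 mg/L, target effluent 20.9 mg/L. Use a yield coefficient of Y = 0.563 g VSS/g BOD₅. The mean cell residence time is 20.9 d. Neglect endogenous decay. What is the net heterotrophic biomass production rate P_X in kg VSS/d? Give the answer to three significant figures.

P_X ≈ 1100 kg VSS/d

With endogenous decay neglected, the observed yield equals the true yield: Y_obs = Y = 0.563 g VSS/g BOD₅.
Substrate removed = Q·(S₀ − S) = 2490 m³/d × (807 − 20.9) g/m³ = 1.96×10^6 g/d = 1957 kg/d.
P_X = Y_obs · Q(S₀ − S) = 0.5630 × 1957 = 1102 kg VSS/d.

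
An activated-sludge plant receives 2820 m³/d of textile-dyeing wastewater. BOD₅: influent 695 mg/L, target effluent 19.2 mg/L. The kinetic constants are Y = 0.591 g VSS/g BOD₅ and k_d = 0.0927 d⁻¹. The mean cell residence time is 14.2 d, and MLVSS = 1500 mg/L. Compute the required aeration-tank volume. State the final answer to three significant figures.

V ≈ 4600 m³

From the SRT design equation V = Y Q (S₀−S) θ_c / [X (1 + k_d θ_c)] = 0.591 × 2820 × (695 − 19.2) × 14.2 / [1500 × (1 + 0.0927 × 14.2)] = 1.6×10^7 / 3475 = 4603 m³.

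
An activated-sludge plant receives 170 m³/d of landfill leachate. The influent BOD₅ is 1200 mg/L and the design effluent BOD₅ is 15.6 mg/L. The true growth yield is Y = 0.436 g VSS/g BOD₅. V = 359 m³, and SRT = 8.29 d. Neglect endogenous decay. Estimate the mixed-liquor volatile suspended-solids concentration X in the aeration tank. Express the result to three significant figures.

X = Y·Q·ΔS·θ_c / V = 0.436 × 170 × (1200 − 15.6) × 8.29 / 359 = 2027 mg/L.

X ≈ 2030 mg/L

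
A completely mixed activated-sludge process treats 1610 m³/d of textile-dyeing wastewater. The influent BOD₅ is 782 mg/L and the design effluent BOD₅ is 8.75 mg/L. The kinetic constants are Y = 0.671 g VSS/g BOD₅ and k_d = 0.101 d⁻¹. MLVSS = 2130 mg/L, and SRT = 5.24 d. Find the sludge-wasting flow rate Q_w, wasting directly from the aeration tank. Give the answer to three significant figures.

From the SRT design equation V = Y Q (S₀−S) θ_c / [X (1 + k_d θ_c)] = 0.671 × 1610 × (782 − 8.75) × 5.24 / [2130 × (1 + 0.101 × 5.24)] = 4.38×10^6 / 3257 = 1344 m³.
With mixed-liquor wasting, θ_c = V/Q_w, so Q_w = V/θ_c = 1344/5.24 = 256.5 m³/d.

Q_w ≈ 256 m³/d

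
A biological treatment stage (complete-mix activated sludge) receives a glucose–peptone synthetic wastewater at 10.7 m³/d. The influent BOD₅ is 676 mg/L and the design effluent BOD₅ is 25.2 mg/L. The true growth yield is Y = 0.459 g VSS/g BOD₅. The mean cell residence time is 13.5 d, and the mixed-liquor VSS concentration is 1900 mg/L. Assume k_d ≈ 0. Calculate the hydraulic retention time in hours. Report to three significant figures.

With k_d = 0 the design equation reduces to V = Y Q (S₀−S) θ_c / X = 0.459 × 10.7 × (676 − 25.2) × 13.5 / 1900 = 22.71 m³.
Hydraulic retention time τ = V/Q = 22.71 / 10.7 = 2.122 d = 50.94 h.

τ ≈ 50.9 h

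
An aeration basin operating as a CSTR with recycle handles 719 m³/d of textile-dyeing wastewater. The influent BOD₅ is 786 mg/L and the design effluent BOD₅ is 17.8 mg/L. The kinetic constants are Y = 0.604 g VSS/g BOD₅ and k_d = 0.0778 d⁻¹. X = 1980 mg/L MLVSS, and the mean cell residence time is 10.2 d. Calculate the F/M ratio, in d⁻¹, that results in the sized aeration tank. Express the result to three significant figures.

F/M ≈ 0.298 d⁻¹

From the SRT design equation V = Y Q (S₀−S) θ_c / [X (1 + k_d θ_c)] = 0.604 × 719 × (786 − 17.8) × 10.2 / [1980 × (1 + 0.0778 × 10.2)] = 3.4×10^6 / 3551 = 958.2 m³.
F/M = Q·S₀ / (V·X) = 719 × 786 / (958.2 × 1980) = 0.2979 g BOD₅·(g VSS·d)⁻¹.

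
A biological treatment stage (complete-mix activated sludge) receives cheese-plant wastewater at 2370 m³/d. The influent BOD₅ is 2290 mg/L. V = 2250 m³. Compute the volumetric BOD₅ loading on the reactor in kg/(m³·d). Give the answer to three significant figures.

L_v ≈ 2.41 kg BOD₅/(m³·d)

Volumetric loading L_v = Q·S₀ / V = 2370 × 2290 g/m³ / 2250 m³ = 2412 g/(m³·d) = 2.412 kg BOD₅/(m³·d).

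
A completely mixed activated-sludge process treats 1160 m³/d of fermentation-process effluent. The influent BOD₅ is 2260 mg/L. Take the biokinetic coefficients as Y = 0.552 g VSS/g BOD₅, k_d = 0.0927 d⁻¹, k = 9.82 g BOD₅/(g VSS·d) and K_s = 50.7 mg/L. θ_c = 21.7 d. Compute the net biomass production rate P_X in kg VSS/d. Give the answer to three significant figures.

P_X ≈ 480 kg VSS/d

From the Monod/SRT balance for a CMAS, S = K_s·(1+k_d θ_c)/[θ_c·(Y k − k_d) − 1] = 50.7 × (1 + 0.0927 × 21.7) / [21.7 × (0.552 × 9.82 − 0.0927) − 1] = 152.7 / 114.6 = 1.332 mg/L.
Correct the yield for decay: Y_obs = Y/(1 + k_d θ_c) = 0.552 / (1 + 0.0927 × 21.7) = 0.552 / 3.012 = 0.1833.
Q·(S₀ − S) = 1160 × (2260 − 1.33) × 10⁻³ = 2620 kg/d removed.
So the net sludge growth is P_X = 0.1833 × 2620 = 480.2 kg VSS/d.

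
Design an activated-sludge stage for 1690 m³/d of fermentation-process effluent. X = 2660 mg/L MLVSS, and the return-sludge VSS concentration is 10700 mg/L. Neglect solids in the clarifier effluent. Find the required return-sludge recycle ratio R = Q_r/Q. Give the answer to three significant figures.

Solids balance on the clarifier gives (1+R)X = R·X_r, so R = X/(X_r − X) = 2660 / (10700 − 2660) = 0.3308.

R ≈ 0.331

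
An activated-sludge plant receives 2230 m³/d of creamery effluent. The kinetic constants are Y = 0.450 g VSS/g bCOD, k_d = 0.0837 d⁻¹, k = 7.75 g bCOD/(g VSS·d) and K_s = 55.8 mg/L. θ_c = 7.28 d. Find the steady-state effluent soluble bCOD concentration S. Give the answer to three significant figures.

S ≈ 3.78 mg/L

Effluent substrate depends only on kinetics and SRT: S = K_s(1 + k_d θ_c) / [θ_c(Yk − k_d) − 1] = 55.8 × (1 + 0.0837 × 7.28) / [7.28 × (0.450 × 7.75 − 0.0837) − 1] = 89.80 / 23.78 = 3.776 mg/L.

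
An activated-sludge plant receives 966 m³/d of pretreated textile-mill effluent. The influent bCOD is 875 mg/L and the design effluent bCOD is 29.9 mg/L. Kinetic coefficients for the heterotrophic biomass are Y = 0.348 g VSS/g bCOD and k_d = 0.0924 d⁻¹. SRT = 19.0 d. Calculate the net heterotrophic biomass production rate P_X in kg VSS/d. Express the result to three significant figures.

P_X ≈ 103 kg VSS/d

Correct the yield for decay: Y_obs = Y/(1 + k_d θ_c) = 0.348 / (1 + 0.0924 × 19.0) = 0.348 / 2.756 = 0.1263.
Q·(S₀ − S) = 966 × (875 − 29.9) × 10⁻³ = 816.4 kg/d removed.
So the net sludge growth is P_X = 0.1263 × 816.4 = 103.1 kg VSS/d.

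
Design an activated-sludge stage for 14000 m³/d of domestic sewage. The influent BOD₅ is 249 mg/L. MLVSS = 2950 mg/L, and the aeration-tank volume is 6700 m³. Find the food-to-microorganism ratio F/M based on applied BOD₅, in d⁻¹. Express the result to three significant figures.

Food-to-microorganism ratio F/M = Q S₀ / (V X) = 14000 × 249 / (6700 × 2950) = 0.1764 d⁻¹.

F/M ≈ 0.176 d⁻¹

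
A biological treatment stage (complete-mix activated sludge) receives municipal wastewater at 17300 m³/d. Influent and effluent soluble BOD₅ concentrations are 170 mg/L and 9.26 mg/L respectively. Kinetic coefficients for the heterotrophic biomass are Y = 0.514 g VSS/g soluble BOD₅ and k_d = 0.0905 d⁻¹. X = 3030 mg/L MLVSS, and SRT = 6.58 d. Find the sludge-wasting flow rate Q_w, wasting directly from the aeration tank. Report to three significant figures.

Q_w ≈ 296 m³/d

From the SRT design equation V = Y Q (S₀−S) θ_c / [X (1 + k_d θ_c)] = 0.514 × 17300 × (170 − 9.26) × 6.58 / [3030 × (1 + 0.0905 × 6.58)] = 9.41×10^6 / 4834 = 1945 m³.
Wasting from the aeration tank: Q_w = V / θ_c = 1945 / 6.58 = 295.7 m³/d.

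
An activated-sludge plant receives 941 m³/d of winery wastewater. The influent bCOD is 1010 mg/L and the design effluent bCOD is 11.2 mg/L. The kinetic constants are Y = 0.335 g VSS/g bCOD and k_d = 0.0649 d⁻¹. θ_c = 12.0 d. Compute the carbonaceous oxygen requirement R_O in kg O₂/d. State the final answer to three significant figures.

R_O ≈ 689 kg O₂/d

Correct the yield for decay: Y_obs = Y/(1 + k_d θ_c) = 0.335 / (1 + 0.0649 × 12.0) = 0.335 / 1.779 = 0.1883.
Substrate removed = Q·(S₀ − S) = 941 m³/d × (1010 − 11.2) g/m³ = 9.4×10^5 g/d = 939.9 kg/d.
Biomass synthesised: P_X = Y_obs × 939.9 = 177.0 kg VSS/d.
R_O = Q·(S₀ − S) − 1.42·P_X = 939.9 − 1.42 × 177.0 = 688.5 kg O₂/d.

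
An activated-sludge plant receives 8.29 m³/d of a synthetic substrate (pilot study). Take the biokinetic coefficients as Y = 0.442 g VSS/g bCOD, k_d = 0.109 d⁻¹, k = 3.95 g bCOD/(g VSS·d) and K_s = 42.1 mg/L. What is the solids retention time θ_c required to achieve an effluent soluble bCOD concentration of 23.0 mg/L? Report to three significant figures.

θ_c ≈ 1.97 d

Specific growth rate at S = 23.0 mg/L: μ = YkS/(K_s+S) = 0.442·3.95·23.0/(42.1+23.0) = 0.6168 d⁻¹.
Then 1/θ_c = μ − k_d = 0.6168 − 0.109 = 0.5078 d⁻¹, giving θ_c = 1.969 d.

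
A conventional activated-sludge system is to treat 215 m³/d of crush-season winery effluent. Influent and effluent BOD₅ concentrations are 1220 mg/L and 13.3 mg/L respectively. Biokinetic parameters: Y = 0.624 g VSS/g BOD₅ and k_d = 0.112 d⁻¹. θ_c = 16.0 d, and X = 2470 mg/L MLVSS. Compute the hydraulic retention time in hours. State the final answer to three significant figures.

τ ≈ 41.9 h

From the SRT design equation V = Y Q (S₀−S) θ_c / [X (1 + k_d θ_c)] = 0.624 × 215 × (1220 − 13.3) × 16.0 / [2470 × (1 + 0.112 × 16.0)] = 2.59×10^6 / 6896 = 375.6 m³.
τ = V/Q = 375.6/215 = 1.747 d, or 41.93 h.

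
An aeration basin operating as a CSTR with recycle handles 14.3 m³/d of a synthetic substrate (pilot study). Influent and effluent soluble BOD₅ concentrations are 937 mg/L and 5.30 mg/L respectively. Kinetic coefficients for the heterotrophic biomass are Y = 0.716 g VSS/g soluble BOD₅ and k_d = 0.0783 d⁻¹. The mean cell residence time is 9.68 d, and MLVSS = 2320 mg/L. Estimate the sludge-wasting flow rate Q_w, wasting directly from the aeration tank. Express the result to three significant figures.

Rearranging the biomass balance for a CMAS with decay, V = Y·Q·ΔS·θ_c / [X·(1+k_d θ_c)] = 0.716 × 14.3 × (937 − 5.30) × 9.68 / [2320 × (1 + 0.0783 × 9.68)] = 9.23×10^4 / 4078 = 22.64 m³.
Wasting from the aeration tank: Q_w = V / θ_c = 22.64 / 9.68 = 2.339 m³/d.

Q_w ≈ 2.34 m³/d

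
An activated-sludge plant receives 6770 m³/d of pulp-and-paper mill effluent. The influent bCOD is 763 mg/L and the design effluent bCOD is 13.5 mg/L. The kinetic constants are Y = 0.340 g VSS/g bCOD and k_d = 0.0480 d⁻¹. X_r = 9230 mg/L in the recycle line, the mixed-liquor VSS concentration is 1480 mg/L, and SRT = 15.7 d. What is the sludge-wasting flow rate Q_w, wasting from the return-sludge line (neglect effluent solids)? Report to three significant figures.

From the SRT design equation V = Y Q (S₀−S) θ_c / [X (1 + k_d θ_c)] = 0.340 × 6770 × (763 − 13.5) × 15.7 / [1480 × (1 + 0.0480 × 15.7)] = 2.71×10^7 / 2595 = 10436 m³.
Wasting from the return line (neglecting effluent solids): Q_w = V·X / (θ_c·X_r) = 10436 × 1480 / (15.7 × 9230) = 106.6 m³/d.

Q_w ≈ 107 m³/d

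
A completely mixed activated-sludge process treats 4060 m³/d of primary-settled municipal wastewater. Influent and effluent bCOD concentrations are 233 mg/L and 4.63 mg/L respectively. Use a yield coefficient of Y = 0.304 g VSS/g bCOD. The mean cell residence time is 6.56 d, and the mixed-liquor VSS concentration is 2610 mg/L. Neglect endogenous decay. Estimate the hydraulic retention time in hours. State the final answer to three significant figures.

Biomass mass balance (decay neglected): V·X = Y·Q·(S₀ − S)·θ_c, so V = 0.304 × 4060 × (233 − 4.63) × 6.56 / 2610 = 708.4 m³.
Hydraulic retention time τ = V/Q = 708.4 / 4060 = 0.1745 d = 4.188 h.

τ ≈ 4.19 h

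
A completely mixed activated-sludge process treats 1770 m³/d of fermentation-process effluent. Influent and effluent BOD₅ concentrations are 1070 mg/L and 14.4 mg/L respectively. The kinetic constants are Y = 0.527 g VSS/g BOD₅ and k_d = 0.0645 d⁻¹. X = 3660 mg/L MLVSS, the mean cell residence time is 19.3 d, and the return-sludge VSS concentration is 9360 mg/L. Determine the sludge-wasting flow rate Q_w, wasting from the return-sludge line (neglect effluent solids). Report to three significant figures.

Q_w ≈ 46.9 m³/d

Steady-state biomass mass balance: V·X·(1 + k_d·θ_c) = Y·Q·(S₀ − S)·θ_c, so V = 0.527 × 1770 × (1070 − 14.4) × 19.3 / [3660 × (1 + 0.0645 × 19.3)] = 1.9×10^7 / 8216 = 2313 m³.
θ_c = V·X/(Q_w·X_r) when wasting from the recycle, so Q_w = V·X/(θ_c·X_r) = 2313 × 3660 / (19.3 × 9360) = 46.86 m³/d.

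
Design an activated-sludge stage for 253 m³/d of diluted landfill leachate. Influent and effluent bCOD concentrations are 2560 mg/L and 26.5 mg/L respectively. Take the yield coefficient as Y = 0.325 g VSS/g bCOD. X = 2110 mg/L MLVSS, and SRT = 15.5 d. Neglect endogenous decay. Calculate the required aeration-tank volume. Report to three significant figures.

V ≈ 1530 m³

With k_d = 0 the design equation reduces to V = Y Q (S₀−S) θ_c / X = 0.325 × 253 × (2560 − 26.5) × 15.5 / 2110 = 1530 m³.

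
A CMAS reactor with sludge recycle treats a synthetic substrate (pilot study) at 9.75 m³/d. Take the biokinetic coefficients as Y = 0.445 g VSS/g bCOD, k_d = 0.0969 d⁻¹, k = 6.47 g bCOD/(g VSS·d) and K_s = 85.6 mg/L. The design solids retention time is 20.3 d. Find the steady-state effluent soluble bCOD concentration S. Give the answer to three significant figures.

S ≈ 4.58 mg/L

For a completely mixed reactor with recycle the Lawrence–McCarty relation gives S = K_s·(1 + k_d·θ_c) / [θ_c·(Y·k − k_d) − 1] = 85.6 × (1 + 0.0969 × 20.3) / [20.3 × (0.445 × 6.47 − 0.0969) − 1] = 254.0 / 55.48 = 4.578 mg/L.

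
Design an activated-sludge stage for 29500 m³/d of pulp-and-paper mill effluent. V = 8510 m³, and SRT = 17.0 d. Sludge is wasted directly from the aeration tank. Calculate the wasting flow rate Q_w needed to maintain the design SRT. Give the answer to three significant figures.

With mixed-liquor wasting, θ_c = V/Q_w, so Q_w = V/θ_c = 8510/17.0 = 500.6 m³/d.

Q_w ≈ 501 m³/d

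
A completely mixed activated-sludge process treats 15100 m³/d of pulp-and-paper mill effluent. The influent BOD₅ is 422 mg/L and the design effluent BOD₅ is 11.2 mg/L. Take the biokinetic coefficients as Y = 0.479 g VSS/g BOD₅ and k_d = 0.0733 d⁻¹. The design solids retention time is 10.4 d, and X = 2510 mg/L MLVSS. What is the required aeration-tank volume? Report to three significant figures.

V ≈ 6990 m³

From the SRT design equation V = Y Q (S₀−S) θ_c / [X (1 + k_d θ_c)] = 0.479 × 15100 × (422 − 11.2) × 10.4 / [2510 × (1 + 0.0733 × 10.4)] = 3.09×10^7 / 4423 = 6986 m³.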